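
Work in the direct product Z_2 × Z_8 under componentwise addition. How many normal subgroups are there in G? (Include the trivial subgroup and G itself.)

G is abelian, so every subgroup is normal.
G has 11 subgroups in total, hence 11 normal subgroups.

11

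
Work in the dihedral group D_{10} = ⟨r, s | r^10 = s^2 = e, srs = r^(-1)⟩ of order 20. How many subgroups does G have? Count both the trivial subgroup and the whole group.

|G| = 20, so by Lagrange every subgroup order divides 20. Divisors: 1, 2, 4, 5, 10, 20.
Subgroups by order — order 1: 1; order 2: 11; order 4: 5; order 5: 1; order 10: 3; order 20: 1.
Total: 1 + 11 + 5 + 1 + 3 + 1 = 22.

22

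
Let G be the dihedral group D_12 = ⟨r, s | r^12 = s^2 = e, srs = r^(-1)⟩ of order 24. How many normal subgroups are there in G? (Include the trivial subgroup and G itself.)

9

G has 34 subgroups. Checking conjugation-invariance by order — order 1: 1/1 normal; order 2: 1/13 normal; order 3: 1/1 normal; order 4: 1/7 normal; order 6: 1/5 normal; order 8: 0/3 normal; order 12: 3/3 normal; order 24: 1/1 normal.
Total normal subgroups: 9.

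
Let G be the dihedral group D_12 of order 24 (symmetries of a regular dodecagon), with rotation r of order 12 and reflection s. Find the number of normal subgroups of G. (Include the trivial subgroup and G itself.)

G has 34 subgroups. Checking conjugation-invariance by order — order 1: 1/1 normal; order 2: 1/13 normal; order 3: 1/1 normal; order 4: 1/7 normal; order 6: 1/5 normal; order 8: 0/3 normal; order 12: 3/3 normal; order 24: 1/1 normal.
Total normal subgroups: 9.

9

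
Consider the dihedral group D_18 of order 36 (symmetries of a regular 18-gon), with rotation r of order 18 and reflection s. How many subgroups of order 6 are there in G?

|G| = 36 and 6 | 36, so subgroups of order 6 are possible by Lagrange.
The subgroups of order 6 are: {e, r^6, r^12, r^4s, r^10s, r^16s}; {e, r^6, r^12, r^5s, r^11s, r^17s}; {e, r^6, r^12, s, r^6s, r^12s}; {e, r^6, r^12, rs, r^7s, r^13s}; … (7 in all).
So G has 7 subgroups of order 6.

7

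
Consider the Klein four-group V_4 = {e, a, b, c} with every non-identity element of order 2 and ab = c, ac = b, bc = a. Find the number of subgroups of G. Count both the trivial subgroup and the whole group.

5

|G| = 4, so by Lagrange every subgroup order divides 4. Divisors: 1, 2, 4.
Subgroups by order — order 1: 1; order 2: 3; order 4: 1.
Total: 1 + 3 + 1 = 5.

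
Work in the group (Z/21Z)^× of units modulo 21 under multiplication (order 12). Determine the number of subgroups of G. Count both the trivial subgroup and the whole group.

|G| = 12, so by Lagrange every subgroup order divides 12. Divisors: 1, 2, 3, 4, 6, 12.
Subgroups by order — order 1: 1; order 2: 3; order 3: 1; order 4: 1; order 6: 3; order 12: 1.
Total: 1 + 3 + 1 + 1 + 3 + 1 = 10.

10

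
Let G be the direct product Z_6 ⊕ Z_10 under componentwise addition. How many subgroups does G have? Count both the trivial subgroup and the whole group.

20

|G| = 60, so by Lagrange every subgroup order divides 60. Divisors: 1, 2, 3, 4, 5, 6, 10, 12, 15, 20, 30, 60.
Subgroups by order — order 1: 1; order 2: 3; order 3: 1; order 4: 1; order 5: 1; order 6: 3; order 10: 3; order 12: 1; order 15: 1; order 20: 1; order 30: 3; order 60: 1.
Total: 1 + 3 + 1 + 1 + 1 + 3 + 3 + 1 + 1 + 1 + 3 + 1 = 20.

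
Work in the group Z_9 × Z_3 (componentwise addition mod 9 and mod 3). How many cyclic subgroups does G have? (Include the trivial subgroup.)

Group the elements of G by the cyclic subgroup they generate; each cyclic subgroup of order d accounts for φ(d) elements.
Cyclic subgroups by order — order 1: 1; order 3: 4; order 9: 3.
Total: 8.

8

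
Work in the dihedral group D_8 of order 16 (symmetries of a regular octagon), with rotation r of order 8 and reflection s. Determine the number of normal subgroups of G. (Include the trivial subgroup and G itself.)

7

G has 19 subgroups. Checking conjugation-invariance by order — order 1: 1/1 normal; order 2: 1/9 normal; order 4: 1/5 normal; order 8: 3/3 normal; order 16: 1/1 normal.
Total normal subgroups: 7.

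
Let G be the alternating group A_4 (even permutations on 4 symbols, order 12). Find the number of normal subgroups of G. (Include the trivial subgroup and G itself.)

G has 10 subgroups. Checking conjugation-invariance by order — order 1: 1/1 normal; order 2: 0/3 normal; order 3: 0/4 normal; order 4: 1/1 normal; order 12: 1/1 normal.
Total normal subgroups: 3.

3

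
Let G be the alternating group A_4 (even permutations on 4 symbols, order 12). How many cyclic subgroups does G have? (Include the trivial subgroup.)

Group the elements of G by the cyclic subgroup they generate; each cyclic subgroup of order d accounts for φ(d) elements.
Cyclic subgroups by order — order 1: 1; order 2: 3; order 3: 4.
Total: 8.

8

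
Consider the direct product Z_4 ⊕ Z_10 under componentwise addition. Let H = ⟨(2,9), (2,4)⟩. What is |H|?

20

|⟨(2,9)⟩| = 10 and |⟨(2,4)⟩| = 10, so |H| is a multiple of lcm(10, 10) = 10 and divides |G| = 40.
Closing under the operation: H = {(0,0), (0,1), (0,2), (0,3), (0,4), (0,5), (0,6), (0,7), (0,8), (0,9), (2,0), (2,1), (2,2), (2,3), (2,4), (2,5), (2,6), (2,7), (2,8), (2,9)}, so |H| = 20.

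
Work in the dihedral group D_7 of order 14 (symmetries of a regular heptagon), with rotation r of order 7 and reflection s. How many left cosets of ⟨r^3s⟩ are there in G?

7

|⟨r^3s⟩| = 2 and |G| = 14.
By Lagrange, [G : H] = |G|/|H| = 14/2 = 7.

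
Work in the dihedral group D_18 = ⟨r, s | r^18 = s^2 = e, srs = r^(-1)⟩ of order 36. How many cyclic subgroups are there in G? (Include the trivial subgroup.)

Each element a generates a cyclic subgroup ⟨a⟩; distinct elements may generate the same one (a cyclic group of order d has φ(d) generators).
Cyclic subgroups by order — order 1: 1; order 2: 19; order 3: 1; order 6: 1; order 9: 1; order 18: 1.
Total: 24.

24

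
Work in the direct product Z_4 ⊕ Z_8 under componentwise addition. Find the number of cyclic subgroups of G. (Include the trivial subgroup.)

14

A cyclic subgroup of order d is generated by each of its φ(d) elements of order d, so the cyclic subgroups of order d number (#elements of order d)/φ(d).
Cyclic subgroups by order — order 1: 1; order 2: 3; order 4: 6; order 8: 4.
Total: 14.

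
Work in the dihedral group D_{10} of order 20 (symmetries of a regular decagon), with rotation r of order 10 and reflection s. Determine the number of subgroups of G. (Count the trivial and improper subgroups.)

22

|G| = 20, so by Lagrange every subgroup order divides 20. Divisors: 1, 2, 4, 5, 10, 20.
Subgroups by order — order 1: 1; order 2: 11; order 4: 5; order 5: 1; order 10: 3; order 20: 1.
Total: 1 + 11 + 5 + 1 + 3 + 1 = 22.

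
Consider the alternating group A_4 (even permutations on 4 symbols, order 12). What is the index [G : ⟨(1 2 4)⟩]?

|⟨(1 2 4)⟩| = 3 and |G| = 12.
By Lagrange, [G : H] = |G|/|H| = 12/3 = 4.

4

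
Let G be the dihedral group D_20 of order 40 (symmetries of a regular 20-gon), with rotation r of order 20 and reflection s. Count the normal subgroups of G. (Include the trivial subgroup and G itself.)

9

G has 48 subgroups. Checking conjugation-invariance by order — order 1: 1/1 normal; order 2: 1/21 normal; order 4: 1/11 normal; order 5: 1/1 normal; order 8: 0/5 normal; order 10: 1/5 normal; order 20: 3/3 normal; order 40: 1/1 normal.
Total normal subgroups: 9.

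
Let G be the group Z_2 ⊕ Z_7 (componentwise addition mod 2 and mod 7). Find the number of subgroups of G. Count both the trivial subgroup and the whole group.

4

|G| = 14, so by Lagrange every subgroup order divides 14. Divisors: 1, 2, 7, 14.
Subgroups by order — order 1: 1; order 2: 1; order 7: 1; order 14: 1.
Total: 1 + 1 + 1 + 1 = 4.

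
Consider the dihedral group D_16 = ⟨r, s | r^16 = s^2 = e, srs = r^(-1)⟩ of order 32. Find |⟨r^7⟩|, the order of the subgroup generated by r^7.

16

Computing powers of r^7: the smallest k with (r^7)^k = e is k = 16.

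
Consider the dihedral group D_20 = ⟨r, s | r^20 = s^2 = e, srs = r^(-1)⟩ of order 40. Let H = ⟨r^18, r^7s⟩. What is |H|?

|⟨r^18⟩| = 10 and |⟨r^7s⟩| = 2, so |H| is a multiple of lcm(10, 2) = 10 and divides |G| = 40.
Closing under the operation: H = {e, r^2, r^4, r^6, r^8, r^10, r^12, r^14, r^16, r^18, rs, r^3s, r^5s, r^7s, r^9s, r^11s, r^13s, r^15s, r^17s, r^19s}, so |H| = 20.

20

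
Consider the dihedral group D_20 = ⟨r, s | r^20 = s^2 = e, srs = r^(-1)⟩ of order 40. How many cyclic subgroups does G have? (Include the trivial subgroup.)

26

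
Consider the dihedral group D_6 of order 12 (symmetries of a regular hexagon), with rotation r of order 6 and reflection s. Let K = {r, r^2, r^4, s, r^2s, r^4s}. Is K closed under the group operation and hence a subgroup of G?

The identity e ∉ K, so K is not a subgroup.

No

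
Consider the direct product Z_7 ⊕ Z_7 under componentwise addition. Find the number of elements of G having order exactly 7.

48

An element (a,b) has order lcm(ord(a), ord(b)); count pairs with lcm equal to 7.
Enumerating gives 48 such elements.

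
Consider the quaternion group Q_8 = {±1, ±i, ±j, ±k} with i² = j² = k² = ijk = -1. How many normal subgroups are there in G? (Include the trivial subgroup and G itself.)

G has 6 subgroups. Checking conjugation-invariance by order — order 1: 1/1 normal; order 2: 1/1 normal; order 4: 3/3 normal; order 8: 1/1 normal.
Total normal subgroups: 6.

6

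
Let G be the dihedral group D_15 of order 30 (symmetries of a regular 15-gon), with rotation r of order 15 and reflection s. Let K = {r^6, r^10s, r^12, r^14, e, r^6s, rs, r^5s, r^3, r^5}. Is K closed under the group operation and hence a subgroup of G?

No

r^14 ∈ K but its inverse r ∉ K, so K is not a subgroup.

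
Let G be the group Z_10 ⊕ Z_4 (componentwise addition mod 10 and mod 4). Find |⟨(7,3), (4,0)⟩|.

20

|⟨(7,3)⟩| = 20 and |⟨(4,0)⟩| = 5, so |H| is a multiple of lcm(20, 5) = 20 and divides |G| = 40.
Closing under the operation: H = {(0,0), (0,2), (1,1), (1,3), (2,0), (2,2), (3,1), (3,3), (4,0), (4,2), (5,1), (5,3), (6,0), (6,2), (7,1), (7,3), (8,0), (8,2), (9,1), (9,3)}, so |H| = 20.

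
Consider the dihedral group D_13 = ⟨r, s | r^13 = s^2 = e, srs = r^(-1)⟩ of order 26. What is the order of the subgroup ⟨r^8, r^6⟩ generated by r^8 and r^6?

|⟨r^8⟩| = 13 and |⟨r^6⟩| = 13, so |H| is a multiple of lcm(13, 13) = 13 and divides |G| = 26.
Closing under the operation: H = {e, r, r^2, r^3, r^4, r^5, r^6, r^7, r^8, r^9, r^10, r^11, r^12}, so |H| = 13.

13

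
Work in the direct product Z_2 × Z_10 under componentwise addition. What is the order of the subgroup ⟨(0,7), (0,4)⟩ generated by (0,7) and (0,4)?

10

|⟨(0,7)⟩| = 10 and |⟨(0,4)⟩| = 5, so |H| is a multiple of lcm(10, 5) = 10 and divides |G| = 20.
Closing under the operation: H = {(0,0), (0,1), (0,2), (0,3), (0,4), (0,5), (0,6), (0,7), (0,8), (0,9)}, so |H| = 10.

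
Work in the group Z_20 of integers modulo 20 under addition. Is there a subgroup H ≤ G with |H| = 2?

Yes

2 | 20. A subgroup of order 2 is {0, 10}.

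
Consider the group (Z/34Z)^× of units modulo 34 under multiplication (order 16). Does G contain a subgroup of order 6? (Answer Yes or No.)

No

6 does not divide |G| = 16, so by Lagrange no subgroup of order 6 exists.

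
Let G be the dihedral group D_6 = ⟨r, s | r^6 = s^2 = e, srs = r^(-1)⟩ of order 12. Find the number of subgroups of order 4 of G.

3

|G| = 12 and 4 | 12, so subgroups of order 4 are possible by Lagrange.
The subgroups of order 4 are: {e, r^3, r^2s, r^5s}; {e, r^3, s, r^3s}; {e, r^3, rs, r^4s}.
So G has 3 subgroups of order 4.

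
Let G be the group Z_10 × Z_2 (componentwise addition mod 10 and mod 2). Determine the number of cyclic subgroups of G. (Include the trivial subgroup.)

A cyclic subgroup of order d is generated by each of its φ(d) elements of order d, so the cyclic subgroups of order d number (#elements of order d)/φ(d).
Cyclic subgroups by order — order 1: 1; order 2: 3; order 5: 1; order 10: 3.
Total: 8.

8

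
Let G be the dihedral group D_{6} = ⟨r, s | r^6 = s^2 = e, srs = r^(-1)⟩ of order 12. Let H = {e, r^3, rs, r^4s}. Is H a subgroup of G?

|H| = 4 divides |G| = 12, consistent with Lagrange.
H contains the identity, every element's inverse is in H, and H is closed under ·: it is a subgroup.

Yes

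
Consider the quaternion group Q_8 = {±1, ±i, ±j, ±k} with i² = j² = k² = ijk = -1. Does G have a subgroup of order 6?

No

6 does not divide |G| = 8, so by Lagrange no subgroup of order 6 exists.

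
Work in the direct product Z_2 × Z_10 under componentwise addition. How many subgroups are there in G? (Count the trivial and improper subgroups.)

|G| = 20, so by Lagrange every subgroup order divides 20. Divisors: 1, 2, 4, 5, 10, 20.
Subgroups by order — order 1: 1; order 2: 3; order 4: 1; order 5: 1; order 10: 3; order 20: 1.
Total: 1 + 3 + 1 + 1 + 3 + 1 = 10.

10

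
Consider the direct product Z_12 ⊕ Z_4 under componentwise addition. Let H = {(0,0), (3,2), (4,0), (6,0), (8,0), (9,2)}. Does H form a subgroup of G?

No

Closure fails: (4,0) + (6,0) = (10,0) ∉ H. So H is not a subgroup.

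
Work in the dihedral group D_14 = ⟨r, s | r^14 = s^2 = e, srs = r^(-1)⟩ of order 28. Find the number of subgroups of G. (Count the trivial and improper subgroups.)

28

|G| = 28, so by Lagrange every subgroup order divides 28. Divisors: 1, 2, 4, 7, 14, 28.
Subgroups by order — order 1: 1; order 2: 15; order 4: 7; order 7: 1; order 14: 3; order 28: 1.
Total: 1 + 15 + 7 + 1 + 3 + 1 = 28.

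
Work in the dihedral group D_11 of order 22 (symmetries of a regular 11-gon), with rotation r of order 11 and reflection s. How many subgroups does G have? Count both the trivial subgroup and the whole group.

|G| = 22, so by Lagrange every subgroup order divides 22. Divisors: 1, 2, 11, 22.
Subgroups by order — order 1: 1; order 2: 11; order 11: 1; order 22: 1.
Total: 1 + 11 + 1 + 1 = 14.

14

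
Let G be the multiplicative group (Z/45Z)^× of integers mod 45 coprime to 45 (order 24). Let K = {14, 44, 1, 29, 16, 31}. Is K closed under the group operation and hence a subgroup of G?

Yes

|K| = 6 divides |G| = 24, consistent with Lagrange.
K contains the identity, every element's inverse is in K, and K is closed under ·: it is a subgroup.
In fact K = ⟨29⟩.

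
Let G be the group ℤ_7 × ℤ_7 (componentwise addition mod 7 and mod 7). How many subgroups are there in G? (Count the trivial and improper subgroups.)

|G| = 49, so by Lagrange every subgroup order divides 49. Divisors: 1, 7, 49.
Subgroups by order — order 1: 1; order 7: 8; order 49: 1.
Total: 1 + 8 + 1 = 10.

10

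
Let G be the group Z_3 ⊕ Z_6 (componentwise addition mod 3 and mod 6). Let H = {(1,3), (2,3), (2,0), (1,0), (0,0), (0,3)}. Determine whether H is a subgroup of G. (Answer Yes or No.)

Yes

|H| = 6 divides |G| = 18, consistent with Lagrange.
H contains the identity, every element's inverse is in H, and H is closed under +: it is a subgroup.
In fact H = ⟨(2,3)⟩.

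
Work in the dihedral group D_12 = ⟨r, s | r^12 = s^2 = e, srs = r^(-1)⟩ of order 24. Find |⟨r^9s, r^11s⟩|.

|⟨r^9s⟩| = 2 and |⟨r^11s⟩| = 2, so |H| is a multiple of lcm(2, 2) = 2 and divides |G| = 24.
Closing under the operation: H = {e, r^2, r^4, r^6, r^8, r^10, rs, r^3s, r^5s, r^7s, r^9s, r^11s}, so |H| = 12.

12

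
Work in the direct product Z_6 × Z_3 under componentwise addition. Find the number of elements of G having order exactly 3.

8

An element (a,b) has order lcm(ord(a), ord(b)); count pairs with lcm equal to 3.
Enumerating gives 8 such elements.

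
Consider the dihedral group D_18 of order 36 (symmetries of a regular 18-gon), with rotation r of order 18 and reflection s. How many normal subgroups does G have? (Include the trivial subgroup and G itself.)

G has 45 subgroups. Checking conjugation-invariance by order — order 1: 1/1 normal; order 2: 1/19 normal; order 3: 1/1 normal; order 4: 0/9 normal; order 6: 1/7 normal; order 9: 1/1 normal; order 12: 0/3 normal; order 18: 3/3 normal; order 36: 1/1 normal.
Total normal subgroups: 9.

9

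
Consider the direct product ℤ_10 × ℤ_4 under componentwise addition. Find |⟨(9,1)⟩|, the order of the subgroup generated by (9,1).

20

The order of (9,1) in Z_10 × Z_4 is lcm(ord(9) in Z_10, ord(1) in Z_4).
ord(9) = 10 and ord(1) = 4, so |⟨(9,1)⟩| = lcm(10, 4) = 20.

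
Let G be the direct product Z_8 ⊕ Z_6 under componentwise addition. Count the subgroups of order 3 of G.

1

|G| = 48 and 3 | 48, so subgroups of order 3 are possible by Lagrange.
The subgroups of order 3 are: {(0,0), (0,2), (0,4)}.
So G has 1 subgroup of order 3.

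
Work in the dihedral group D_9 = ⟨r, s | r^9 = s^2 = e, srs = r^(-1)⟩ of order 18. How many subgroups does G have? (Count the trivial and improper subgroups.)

16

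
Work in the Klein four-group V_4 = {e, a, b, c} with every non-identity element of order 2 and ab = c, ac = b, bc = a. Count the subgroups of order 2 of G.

|G| = 4 and 2 | 4, so subgroups of order 2 are possible by Lagrange.
The subgroups of order 2 are: {e, a}; {e, b}; {e, c}.
So G has 3 subgroups of order 2.

3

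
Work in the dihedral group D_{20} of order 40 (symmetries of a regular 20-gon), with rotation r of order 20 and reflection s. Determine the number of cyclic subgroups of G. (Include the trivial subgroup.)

A cyclic subgroup of order d is generated by each of its φ(d) elements of order d, so the cyclic subgroups of order d number (#elements of order d)/φ(d).
Cyclic subgroups by order — order 1: 1; order 2: 21; order 4: 1; order 5: 1; order 10: 1; order 20: 1.
Total: 26.

26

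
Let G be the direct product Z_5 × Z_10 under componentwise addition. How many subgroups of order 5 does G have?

|G| = 50 and 5 | 50, so subgroups of order 5 are possible by Lagrange.
The subgroups of order 5 are: {(0,0), (0,2), (0,4), (0,6), (0,8)}; {(0,0), (1,0), (2,0), (3,0), (4,0)}; {(0,0), (1,2), (2,4), (3,6), (4,8)}; {(0,0), (1,4), (2,8), (3,2), (4,6)}; … (6 in all).
So G has 6 subgroups of order 5.

6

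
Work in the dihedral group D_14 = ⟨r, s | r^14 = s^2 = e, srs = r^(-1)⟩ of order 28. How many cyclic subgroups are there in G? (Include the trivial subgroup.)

18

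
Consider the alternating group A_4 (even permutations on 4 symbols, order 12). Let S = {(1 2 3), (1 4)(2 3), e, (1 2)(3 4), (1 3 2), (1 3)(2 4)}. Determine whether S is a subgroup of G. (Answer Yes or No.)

No

Closure fails: (1 3 2) ∘ (1 2)(3 4) = (2 3 4) ∉ S. So S is not a subgroup.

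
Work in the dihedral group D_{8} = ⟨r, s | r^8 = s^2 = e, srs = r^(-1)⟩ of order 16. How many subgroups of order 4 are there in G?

5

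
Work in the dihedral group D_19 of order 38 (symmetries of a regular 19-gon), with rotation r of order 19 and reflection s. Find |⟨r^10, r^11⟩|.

|⟨r^10⟩| = 19 and |⟨r^11⟩| = 19, so |H| is a multiple of lcm(19, 19) = 19 and divides |G| = 38.
Closing under the operation: H = {e, r, r^2, r^3, r^4, r^5, r^6, r^7, r^8, r^9, r^10, r^11, r^12, r^13, r^14, r^15, r^16, r^17, r^18}, so |H| = 19.

19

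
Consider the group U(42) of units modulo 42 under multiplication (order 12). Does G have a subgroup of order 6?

Yes

6 | 12. A subgroup of order 6 is {1, 11, 23, 25, 29, 37}.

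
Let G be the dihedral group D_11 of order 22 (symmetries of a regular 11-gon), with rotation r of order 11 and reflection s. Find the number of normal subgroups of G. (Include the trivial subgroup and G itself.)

3

G has 14 subgroups. Checking conjugation-invariance by order — order 1: 1/1 normal; order 2: 0/11 normal; order 11: 1/1 normal; order 22: 1/1 normal.
Total normal subgroups: 3.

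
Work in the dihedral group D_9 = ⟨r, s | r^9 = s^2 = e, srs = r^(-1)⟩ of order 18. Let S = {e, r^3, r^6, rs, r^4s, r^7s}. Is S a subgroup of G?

|S| = 6 divides |G| = 18, consistent with Lagrange.
S contains the identity, every element's inverse is in S, and S is closed under ·: it is a subgroup.

Yes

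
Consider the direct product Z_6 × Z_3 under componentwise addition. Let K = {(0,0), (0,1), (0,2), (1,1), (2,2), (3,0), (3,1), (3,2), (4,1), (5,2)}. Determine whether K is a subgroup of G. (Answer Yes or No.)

|K| = 10 does not divide |G| = 18, so by Lagrange K is not a subgroup.

No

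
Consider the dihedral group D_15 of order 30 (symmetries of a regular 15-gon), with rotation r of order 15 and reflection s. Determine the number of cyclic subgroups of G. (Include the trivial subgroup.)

Group the elements of G by the cyclic subgroup they generate; each cyclic subgroup of order d accounts for φ(d) elements.
Cyclic subgroups by order — order 1: 1; order 2: 15; order 3: 1; order 5: 1; order 15: 1.
Total: 19.

19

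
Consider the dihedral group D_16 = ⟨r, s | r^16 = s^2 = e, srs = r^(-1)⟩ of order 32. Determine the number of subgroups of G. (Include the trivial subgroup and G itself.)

36

|G| = 32, so by Lagrange every subgroup order divides 32. Divisors: 1, 2, 4, 8, 16, 32.
Subgroups by order — order 1: 1; order 2: 17; order 4: 9; order 8: 5; order 16: 3; order 32: 1.
Total: 1 + 17 + 9 + 5 + 3 + 1 = 36.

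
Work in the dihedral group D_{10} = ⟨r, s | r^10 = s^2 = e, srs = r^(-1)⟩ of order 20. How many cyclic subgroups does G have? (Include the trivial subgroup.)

14

Group the elements of G by the cyclic subgroup they generate; each cyclic subgroup of order d accounts for φ(d) elements.
Cyclic subgroups by order — order 1: 1; order 2: 11; order 5: 1; order 10: 1.
Total: 14.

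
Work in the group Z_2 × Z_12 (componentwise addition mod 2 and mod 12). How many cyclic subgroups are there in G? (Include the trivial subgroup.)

A cyclic subgroup of order d is generated by each of its φ(d) elements of order d, so the cyclic subgroups of order d number (#elements of order d)/φ(d).
Cyclic subgroups by order — order 1: 1; order 2: 3; order 3: 1; order 4: 2; order 6: 3; order 12: 2.
Total: 12.

12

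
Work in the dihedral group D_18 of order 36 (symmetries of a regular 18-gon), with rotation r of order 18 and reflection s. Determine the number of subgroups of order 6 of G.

|G| = 36 and 6 | 36, so subgroups of order 6 are possible by Lagrange.
The subgroups of order 6 are: {e, r^6, r^12, r^4s, r^10s, r^16s}; {e, r^6, r^12, r^5s, r^11s, r^17s}; {e, r^6, r^12, s, r^6s, r^12s}; {e, r^6, r^12, rs, r^7s, r^13s}; … (7 in all).
So G has 7 subgroups of order 6.

7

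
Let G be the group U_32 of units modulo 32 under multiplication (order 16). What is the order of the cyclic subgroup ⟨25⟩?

4

Compute successive powers of 25 mod 32: 25, 17, 9, 1; 25^4 ≡ 1 (mod 32).
So |⟨25⟩| = 4.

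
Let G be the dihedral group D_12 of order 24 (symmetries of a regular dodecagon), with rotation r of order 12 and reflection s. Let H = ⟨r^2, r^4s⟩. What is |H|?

|⟨r^2⟩| = 6 and |⟨r^4s⟩| = 2, so |H| is a multiple of lcm(6, 2) = 6 and divides |G| = 24.
Closing under the operation: H = {e, r^2, r^4, r^6, r^8, r^10, s, r^2s, r^4s, r^6s, r^8s, r^10s}, so |H| = 12.

12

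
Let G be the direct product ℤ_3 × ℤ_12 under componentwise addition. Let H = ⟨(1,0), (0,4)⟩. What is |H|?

9

|⟨(1,0)⟩| = 3 and |⟨(0,4)⟩| = 3, so |H| is a multiple of lcm(3, 3) = 3 and divides |G| = 36.
Closing under the operation: H = {(0,0), (0,4), (0,8), (1,0), (1,4), (1,8), (2,0), (2,4), (2,8)}, so |H| = 9.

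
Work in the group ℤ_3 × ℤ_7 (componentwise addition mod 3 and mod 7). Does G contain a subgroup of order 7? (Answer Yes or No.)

Yes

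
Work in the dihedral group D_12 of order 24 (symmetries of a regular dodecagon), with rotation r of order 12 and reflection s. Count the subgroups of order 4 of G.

|G| = 24 and 4 | 24, so subgroups of order 4 are possible by Lagrange.
The subgroups of order 4 are: {e, r^6, r^4s, r^10s}; {e, r^6, r^5s, r^11s}; {e, r^6, r^2s, r^8s}; {e, r^3, r^6, r^9}; … (7 in all).
So G has 7 subgroups of order 4.

7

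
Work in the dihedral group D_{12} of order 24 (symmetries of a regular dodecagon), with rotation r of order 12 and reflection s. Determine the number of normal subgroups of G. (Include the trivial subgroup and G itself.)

G has 34 subgroups. Checking conjugation-invariance by order — order 1: 1/1 normal; order 2: 1/13 normal; order 3: 1/1 normal; order 4: 1/7 normal; order 6: 1/5 normal; order 8: 0/3 normal; order 12: 3/3 normal; order 24: 1/1 normal.
Total normal subgroups: 9.

9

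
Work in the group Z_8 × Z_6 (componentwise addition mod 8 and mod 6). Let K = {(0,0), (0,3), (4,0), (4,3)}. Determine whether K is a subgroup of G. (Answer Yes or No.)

Yes

|K| = 4 divides |G| = 48, consistent with Lagrange.
K contains the identity, every element's inverse is in K, and K is closed under +: it is a subgroup.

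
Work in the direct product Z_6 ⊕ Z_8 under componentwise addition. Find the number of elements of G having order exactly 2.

3

An element (a,b) has order lcm(ord(a), ord(b)); count pairs with lcm equal to 2.
Enumerating gives 3 such elements.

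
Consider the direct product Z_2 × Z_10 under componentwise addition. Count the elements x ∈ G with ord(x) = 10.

An element (a,b) has order lcm(ord(a), ord(b)); count pairs with lcm equal to 10.
Enumerating gives 12 such elements.

12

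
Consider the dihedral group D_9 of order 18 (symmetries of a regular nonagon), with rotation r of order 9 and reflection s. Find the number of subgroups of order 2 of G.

9

|G| = 18 and 2 | 18, so subgroups of order 2 are possible by Lagrange.
The subgroups of order 2 are: {e, r^2s}; {e, r^3s}; {e, r^4s}; {e, r^5s}; … (9 in all).
So G has 9 subgroups of order 2.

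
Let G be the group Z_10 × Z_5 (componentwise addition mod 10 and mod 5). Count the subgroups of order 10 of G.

|G| = 50 and 10 | 50, so subgroups of order 10 are possible by Lagrange.
The subgroups of order 10 are: {(0,0), (0,1), (0,2), (0,3), (0,4), (5,0), (5,1), (5,2), (5,3), (5,4)}; {(0,0), (1,0), (2,0), (3,0), (4,0), (5,0), (6,0), (7,0), (8,0), (9,0)}; {(0,0), (1,1), (2,2), (3,3), (4,4), (5,0), (6,1), (7,2), (8,3), (9,4)}; {(0,0), (1,2), (2,4), (3,1), (4,3), (5,0), (6,2), (7,4), (8,1), (9,3)}; … (6 in all).
So G has 6 subgroups of order 10.

6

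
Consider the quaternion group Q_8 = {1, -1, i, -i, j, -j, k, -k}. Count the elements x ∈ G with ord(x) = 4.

6

The elements of order 4 are: i, -i, j, -j, k, -k.
That's 6.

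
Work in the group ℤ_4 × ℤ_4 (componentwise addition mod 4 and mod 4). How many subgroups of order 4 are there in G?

|G| = 16 and 4 | 16, so subgroups of order 4 are possible by Lagrange.
The subgroups of order 4 are: {(0,0), (0,1), (0,2), (0,3)}; {(0,0), (0,2), (2,0), (2,2)}; {(0,0), (0,2), (2,1), (2,3)}; {(0,0), (1,0), (2,0), (3,0)}; … (7 in all).
So G has 7 subgroups of order 4.

7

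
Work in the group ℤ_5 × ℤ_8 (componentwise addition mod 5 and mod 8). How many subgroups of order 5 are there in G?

1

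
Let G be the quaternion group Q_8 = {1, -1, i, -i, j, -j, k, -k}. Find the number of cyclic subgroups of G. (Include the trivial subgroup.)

Each element a generates a cyclic subgroup ⟨a⟩; distinct elements may generate the same one (a cyclic group of order d has φ(d) generators).
Cyclic subgroups by order — order 1: 1; order 2: 1; order 4: 3.
Total: 5.

5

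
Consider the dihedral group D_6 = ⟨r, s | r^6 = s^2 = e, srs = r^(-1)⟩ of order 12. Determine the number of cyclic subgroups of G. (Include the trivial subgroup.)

A cyclic subgroup of order d is generated by each of its φ(d) elements of order d, so the cyclic subgroups of order d number (#elements of order d)/φ(d).
Cyclic subgroups by order — order 1: 1; order 2: 7; order 3: 1; order 6: 1.
Total: 10.

10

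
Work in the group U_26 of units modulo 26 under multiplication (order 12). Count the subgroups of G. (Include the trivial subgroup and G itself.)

|G| = 12, so by Lagrange every subgroup order divides 12. Divisors: 1, 2, 3, 4, 6, 12.
Subgroups by order — order 1: 1; order 2: 1; order 3: 1; order 4: 1; order 6: 1; order 12: 1.
Total: 1 + 1 + 1 + 1 + 1 + 1 = 6.

6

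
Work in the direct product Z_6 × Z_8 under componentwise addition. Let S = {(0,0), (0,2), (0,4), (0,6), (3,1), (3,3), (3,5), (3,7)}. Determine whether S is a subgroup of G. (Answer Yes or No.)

Yes

|S| = 8 divides |G| = 48, consistent with Lagrange.
S contains the identity, every element's inverse is in S, and S is closed under +: it is a subgroup.
In fact S = ⟨(3,1)⟩.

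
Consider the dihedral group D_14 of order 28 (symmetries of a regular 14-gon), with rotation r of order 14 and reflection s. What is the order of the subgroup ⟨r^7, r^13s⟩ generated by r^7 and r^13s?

|⟨r^7⟩| = 2 and |⟨r^13s⟩| = 2, so |H| is a multiple of lcm(2, 2) = 2 and divides |G| = 28.
Closing under the operation: H = {e, r^7, r^6s, r^13s}, so |H| = 4.

4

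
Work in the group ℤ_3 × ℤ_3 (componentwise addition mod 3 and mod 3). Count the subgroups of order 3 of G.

|G| = 9 and 3 | 9, so subgroups of order 3 are possible by Lagrange.
The subgroups of order 3 are: {(0,0), (0,1), (0,2)}; {(0,0), (1,0), (2,0)}; {(0,0), (1,1), (2,2)}; {(0,0), (1,2), (2,1)}.
So G has 4 subgroups of order 3.

4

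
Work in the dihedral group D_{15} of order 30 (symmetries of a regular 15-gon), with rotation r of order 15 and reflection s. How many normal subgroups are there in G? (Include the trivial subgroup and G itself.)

5

G has 28 subgroups. Checking conjugation-invariance by order — order 1: 1/1 normal; order 2: 0/15 normal; order 3: 1/1 normal; order 5: 1/1 normal; order 6: 0/5 normal; order 10: 0/3 normal; order 15: 1/1 normal; order 30: 1/1 normal.
Total normal subgroups: 5.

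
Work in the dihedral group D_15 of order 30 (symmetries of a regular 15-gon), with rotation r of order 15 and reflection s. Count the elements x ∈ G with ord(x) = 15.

The elements of order 15 are: r, r^2, r^4, r^7, r^8, r^11, r^13, r^14.
That's 8.

8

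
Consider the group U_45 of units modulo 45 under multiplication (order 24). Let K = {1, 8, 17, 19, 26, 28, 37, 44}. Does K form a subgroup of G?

Yes

|K| = 8 divides |G| = 24, consistent with Lagrange.
K contains the identity, every element's inverse is in K, and K is closed under ·: it is a subgroup.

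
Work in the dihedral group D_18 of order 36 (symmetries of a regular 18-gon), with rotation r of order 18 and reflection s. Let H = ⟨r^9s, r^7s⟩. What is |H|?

|⟨r^9s⟩| = 2 and |⟨r^7s⟩| = 2, so |H| is a multiple of lcm(2, 2) = 2 and divides |G| = 36.
Closing under the operation: H = {e, r^2, r^4, r^6, r^8, r^10, r^12, r^14, r^16, rs, r^3s, r^5s, r^7s, r^9s, r^11s, r^13s, r^15s, r^17s}, so |H| = 18.

18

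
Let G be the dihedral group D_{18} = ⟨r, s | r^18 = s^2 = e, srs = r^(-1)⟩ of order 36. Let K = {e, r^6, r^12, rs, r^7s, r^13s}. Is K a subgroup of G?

Yes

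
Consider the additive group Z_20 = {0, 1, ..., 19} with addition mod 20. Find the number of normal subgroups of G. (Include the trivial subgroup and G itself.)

6

G is abelian, so every subgroup is normal.
G has 6 subgroups in total, hence 6 normal subgroups.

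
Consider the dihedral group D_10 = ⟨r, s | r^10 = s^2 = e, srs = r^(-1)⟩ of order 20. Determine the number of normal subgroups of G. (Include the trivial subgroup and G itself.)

G has 22 subgroups. Checking conjugation-invariance by order — order 1: 1/1 normal; order 2: 1/11 normal; order 4: 0/5 normal; order 5: 1/1 normal; order 10: 3/3 normal; order 20: 1/1 normal.
Total normal subgroups: 7.

7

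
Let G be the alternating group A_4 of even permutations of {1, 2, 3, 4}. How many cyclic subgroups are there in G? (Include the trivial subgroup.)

A cyclic subgroup of order d is generated by each of its φ(d) elements of order d, so the cyclic subgroups of order d number (#elements of order d)/φ(d).
Cyclic subgroups by order — order 1: 1; order 2: 3; order 3: 4.
Total: 8.

8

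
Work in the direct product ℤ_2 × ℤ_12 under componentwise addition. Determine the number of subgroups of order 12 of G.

|G| = 24 and 12 | 24, so subgroups of order 12 are possible by Lagrange.
The subgroups of order 12 are: {(0,0), (0,1), (0,2), (0,3), (0,4), (0,5), (0,6), (0,7), (0,8), (0,9), (0,10), (0,11)}; {(0,0), (0,2), (0,4), (0,6), (0,8), (0,10), (1,0), (1,2), (1,4), (1,6), (1,8), (1,10)}; {(0,0), (0,2), (0,4), (0,6), (0,8), (0,10), (1,1), (1,3), (1,5), (1,7), (1,9), (1,11)}.
So G has 3 subgroups of order 12.

3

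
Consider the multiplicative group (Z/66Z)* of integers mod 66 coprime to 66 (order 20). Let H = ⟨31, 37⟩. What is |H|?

5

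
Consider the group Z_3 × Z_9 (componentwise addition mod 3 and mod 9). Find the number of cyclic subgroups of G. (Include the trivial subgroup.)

A cyclic subgroup of order d is generated by each of its φ(d) elements of order d, so the cyclic subgroups of order d number (#elements of order d)/φ(d).
Cyclic subgroups by order — order 1: 1; order 3: 4; order 9: 3.
Total: 8.

8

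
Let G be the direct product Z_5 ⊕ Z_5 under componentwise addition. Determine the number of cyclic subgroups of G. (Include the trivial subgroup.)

7

Each element a generates a cyclic subgroup ⟨a⟩; distinct elements may generate the same one (a cyclic group of order d has φ(d) generators).
Cyclic subgroups by order — order 1: 1; order 5: 6.
Total: 7.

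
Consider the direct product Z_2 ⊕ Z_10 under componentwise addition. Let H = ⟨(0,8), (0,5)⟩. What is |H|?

|⟨(0,8)⟩| = 5 and |⟨(0,5)⟩| = 2, so |H| is a multiple of lcm(5, 2) = 10 and divides |G| = 20.
Closing under the operation: H = {(0,0), (0,1), (0,2), (0,3), (0,4), (0,5), (0,6), (0,7), (0,8), (0,9)}, so |H| = 10.

10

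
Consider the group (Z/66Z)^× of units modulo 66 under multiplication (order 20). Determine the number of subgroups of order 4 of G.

1

|G| = 20 and 4 | 20, so subgroups of order 4 are possible by Lagrange.
The subgroups of order 4 are: {1, 23, 43, 65}.
So G has 1 subgroup of order 4.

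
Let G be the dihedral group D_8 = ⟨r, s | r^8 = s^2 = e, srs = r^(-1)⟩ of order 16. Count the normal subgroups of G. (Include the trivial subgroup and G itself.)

7

G has 19 subgroups. Checking conjugation-invariance by order — order 1: 1/1 normal; order 2: 1/9 normal; order 4: 1/5 normal; order 8: 3/3 normal; order 16: 1/1 normal.
Total normal subgroups: 7.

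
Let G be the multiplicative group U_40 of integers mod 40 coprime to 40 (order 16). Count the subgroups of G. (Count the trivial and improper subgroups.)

27

|G| = 16, so by Lagrange every subgroup order divides 16. Divisors: 1, 2, 4, 8, 16.
Subgroups by order — order 1: 1; order 2: 7; order 4: 11; order 8: 7; order 16: 1.
Total: 1 + 7 + 11 + 7 + 1 = 27.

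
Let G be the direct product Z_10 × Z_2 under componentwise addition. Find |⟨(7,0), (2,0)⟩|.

|⟨(7,0)⟩| = 10 and |⟨(2,0)⟩| = 5, so |H| is a multiple of lcm(10, 5) = 10 and divides |G| = 20.
Closing under the operation: H = {(0,0), (1,0), (2,0), (3,0), (4,0), (5,0), (6,0), (7,0), (8,0), (9,0)}, so |H| = 10.

10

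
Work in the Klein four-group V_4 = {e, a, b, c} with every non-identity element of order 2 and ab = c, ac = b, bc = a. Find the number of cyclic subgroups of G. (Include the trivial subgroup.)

4

A cyclic subgroup of order d is generated by each of its φ(d) elements of order d, so the cyclic subgroups of order d number (#elements of order d)/φ(d).
Cyclic subgroups by order — order 1: 1; order 2: 3.
Total: 4.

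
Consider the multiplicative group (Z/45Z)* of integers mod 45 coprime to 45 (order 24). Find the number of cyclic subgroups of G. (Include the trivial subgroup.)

Group the elements of G by the cyclic subgroup they generate; each cyclic subgroup of order d accounts for φ(d) elements.
Cyclic subgroups by order — order 1: 1; order 2: 3; order 3: 1; order 4: 2; order 6: 3; order 12: 2.
Total: 12.

12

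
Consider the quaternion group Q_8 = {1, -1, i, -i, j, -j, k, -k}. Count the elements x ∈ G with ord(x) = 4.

6

The elements of order 4 are: i, -i, j, -j, k, -k.
That's 6.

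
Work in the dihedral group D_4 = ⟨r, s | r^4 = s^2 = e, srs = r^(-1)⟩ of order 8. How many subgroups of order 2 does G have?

|G| = 8 and 2 | 8, so subgroups of order 2 are possible by Lagrange.
The subgroups of order 2 are: {e, r^2}; {e, r^2s}; {e, r^3s}; {e, rs}; … (5 in all).
So G has 5 subgroups of order 2.

5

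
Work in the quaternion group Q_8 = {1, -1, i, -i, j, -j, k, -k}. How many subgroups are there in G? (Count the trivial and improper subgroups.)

6

|G| = 8, so by Lagrange every subgroup order divides 8. Divisors: 1, 2, 4, 8.
Subgroups by order — order 1: 1; order 2: 1; order 4: 3; order 8: 1.
Total: 1 + 1 + 3 + 1 = 6.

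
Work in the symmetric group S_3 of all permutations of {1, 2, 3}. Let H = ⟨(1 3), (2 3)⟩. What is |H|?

6

|⟨(1 3)⟩| = 2 and |⟨(2 3)⟩| = 2, so |H| is a multiple of lcm(2, 2) = 2 and divides |G| = 6.
Closing {(1 3), (2 3)} under the group operation gives all of G, so |H| = 6.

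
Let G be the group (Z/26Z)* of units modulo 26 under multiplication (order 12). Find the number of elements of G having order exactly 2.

1

The elements of order 2 are: 25.
That's 1.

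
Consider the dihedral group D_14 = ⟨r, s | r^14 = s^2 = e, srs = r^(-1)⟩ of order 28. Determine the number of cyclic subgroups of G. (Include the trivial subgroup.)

A cyclic subgroup of order d is generated by each of its φ(d) elements of order d, so the cyclic subgroups of order d number (#elements of order d)/φ(d).
Cyclic subgroups by order — order 1: 1; order 2: 15; order 7: 1; order 14: 1.
Total: 18.

18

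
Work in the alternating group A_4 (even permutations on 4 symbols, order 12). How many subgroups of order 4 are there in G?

1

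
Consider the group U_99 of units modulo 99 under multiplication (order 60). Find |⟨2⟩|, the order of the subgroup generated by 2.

Compute successive powers of 2 mod 99: 2, 4, 8, 16, 32, 64, 29, 58, …; 2^30 ≡ 1 (mod 99).
So |⟨2⟩| = 30.

30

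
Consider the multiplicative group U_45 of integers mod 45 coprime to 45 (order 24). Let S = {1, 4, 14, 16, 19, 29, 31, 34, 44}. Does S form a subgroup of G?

|S| = 9 does not divide |G| = 24, so by Lagrange S is not a subgroup.

No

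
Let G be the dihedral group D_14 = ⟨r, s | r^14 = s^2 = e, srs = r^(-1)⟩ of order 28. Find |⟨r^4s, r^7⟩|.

4

|⟨r^4s⟩| = 2 and |⟨r^7⟩| = 2, so |H| is a multiple of lcm(2, 2) = 2 and divides |G| = 28.
Closing under the operation: H = {e, r^7, r^4s, r^11s}, so |H| = 4.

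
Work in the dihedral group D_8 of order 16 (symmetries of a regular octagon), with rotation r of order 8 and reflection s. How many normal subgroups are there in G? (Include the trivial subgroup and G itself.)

7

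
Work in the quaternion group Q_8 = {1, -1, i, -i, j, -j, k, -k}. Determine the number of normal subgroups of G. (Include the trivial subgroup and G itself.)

G has 6 subgroups. Checking conjugation-invariance by order — order 1: 1/1 normal; order 2: 1/1 normal; order 4: 3/3 normal; order 8: 1/1 normal.
Total normal subgroups: 6.

6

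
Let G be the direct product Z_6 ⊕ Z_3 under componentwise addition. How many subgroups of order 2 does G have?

1

|G| = 18 and 2 | 18, so subgroups of order 2 are possible by Lagrange.
The subgroups of order 2 are: {(0,0), (3,0)}.
So G has 1 subgroup of order 2.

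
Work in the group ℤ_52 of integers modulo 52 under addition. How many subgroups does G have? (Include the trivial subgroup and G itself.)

6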